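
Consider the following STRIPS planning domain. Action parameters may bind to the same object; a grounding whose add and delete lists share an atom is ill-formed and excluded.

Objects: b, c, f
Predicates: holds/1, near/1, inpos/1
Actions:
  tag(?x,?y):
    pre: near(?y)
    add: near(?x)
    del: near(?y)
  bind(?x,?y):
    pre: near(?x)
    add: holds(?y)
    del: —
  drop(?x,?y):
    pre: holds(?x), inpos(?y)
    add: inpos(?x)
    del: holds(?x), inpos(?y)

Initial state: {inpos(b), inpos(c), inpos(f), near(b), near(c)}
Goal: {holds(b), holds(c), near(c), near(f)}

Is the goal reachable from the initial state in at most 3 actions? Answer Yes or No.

Yes

1. tag(f,b)  →  {inpos(b), inpos(c), inpos(f), near(c), near(f)}
2. bind(c,b)  →  {holds(b), inpos(b), inpos(c), inpos(f), near(c), near(f)}
3. bind(c,c)  →  {holds(b), holds(c), inpos(b), inpos(c), inpos(f), near(c), near(f)}
optimal plan length = 3; 3 ≤ 3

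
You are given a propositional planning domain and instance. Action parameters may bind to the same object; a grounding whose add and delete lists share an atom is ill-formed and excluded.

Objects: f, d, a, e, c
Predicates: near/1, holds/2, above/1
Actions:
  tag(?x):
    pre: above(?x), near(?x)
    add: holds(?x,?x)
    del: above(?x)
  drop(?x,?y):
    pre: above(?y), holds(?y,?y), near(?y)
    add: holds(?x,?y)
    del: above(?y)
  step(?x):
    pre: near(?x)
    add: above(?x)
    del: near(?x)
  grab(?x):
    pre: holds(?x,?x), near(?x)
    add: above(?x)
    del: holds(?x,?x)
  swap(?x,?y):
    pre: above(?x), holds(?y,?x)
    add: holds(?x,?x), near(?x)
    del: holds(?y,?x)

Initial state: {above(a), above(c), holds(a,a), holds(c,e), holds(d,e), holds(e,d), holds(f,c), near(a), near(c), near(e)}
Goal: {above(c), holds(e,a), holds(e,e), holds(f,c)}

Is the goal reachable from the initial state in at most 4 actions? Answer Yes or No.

1. drop(e,a)  →  {above(c), holds(a,a), holds(c,e), holds(d,e), holds(e,a), holds(e,d), holds(f,c), near(a), near(c), near(e)}
2. step(e)  →  {above(c), above(e), holds(a,a), holds(c,e), holds(d,e), holds(e,a), holds(e,d), holds(f,c), near(a), near(c)}
3. swap(e,d)  →  {above(c), above(e), holds(a,a), holds(c,e), holds(e,a), holds(e,d), holds(e,e), holds(f,c), near(a), near(c), near(e)}
optimal plan length = 3; 3 ≤ 4

Yes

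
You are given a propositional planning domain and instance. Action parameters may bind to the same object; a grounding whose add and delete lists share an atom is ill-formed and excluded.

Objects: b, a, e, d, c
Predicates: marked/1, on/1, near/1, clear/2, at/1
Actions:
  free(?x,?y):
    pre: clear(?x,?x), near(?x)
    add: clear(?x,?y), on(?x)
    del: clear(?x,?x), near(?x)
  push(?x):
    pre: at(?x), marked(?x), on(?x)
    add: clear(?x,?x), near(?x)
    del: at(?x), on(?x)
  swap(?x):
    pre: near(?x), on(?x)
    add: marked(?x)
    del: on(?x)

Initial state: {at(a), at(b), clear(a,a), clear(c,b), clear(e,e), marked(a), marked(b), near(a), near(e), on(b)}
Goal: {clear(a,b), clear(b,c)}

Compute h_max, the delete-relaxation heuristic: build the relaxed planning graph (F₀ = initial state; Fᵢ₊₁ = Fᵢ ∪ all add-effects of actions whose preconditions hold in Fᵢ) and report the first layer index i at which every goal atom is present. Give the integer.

2

F0 = init (10 atoms)
F1 = F0 ∪ {clear(a,b), clear(a,c), clear(a,d), clear(a,e), clear(b,b), clear(e,a), clear(e,b), clear(e,c), clear(e,d), near(b), on(a), on(e)}  (22 atoms)
F2 = F1 ∪ {clear(b,a), clear(b,c), clear(b,d), clear(b,e), marked(e)}  (27 atoms)
goal ⊆ F2  ⇒  h_max = 2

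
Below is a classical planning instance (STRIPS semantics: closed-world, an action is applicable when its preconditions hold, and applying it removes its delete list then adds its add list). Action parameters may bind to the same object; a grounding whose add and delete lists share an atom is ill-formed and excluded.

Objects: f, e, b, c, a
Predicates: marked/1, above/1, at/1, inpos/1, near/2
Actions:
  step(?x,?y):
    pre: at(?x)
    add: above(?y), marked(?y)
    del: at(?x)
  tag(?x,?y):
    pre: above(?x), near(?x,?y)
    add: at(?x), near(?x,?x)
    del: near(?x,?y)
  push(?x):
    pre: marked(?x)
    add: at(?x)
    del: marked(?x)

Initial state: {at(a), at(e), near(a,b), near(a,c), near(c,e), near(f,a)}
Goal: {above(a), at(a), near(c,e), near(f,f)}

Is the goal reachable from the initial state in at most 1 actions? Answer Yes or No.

No

1. step(e,f)  →  {above(f), at(a), marked(f), near(a,b), near(a,c), near(c,e), near(f,a)}
2. tag(f,a)  →  {above(f), at(a), at(f), marked(f), near(a,b), near(a,c), near(c,e), near(f,f)}
3. step(f,a)  →  {above(a), above(f), at(a), marked(a), marked(f), near(a,b), near(a,c), near(c,e), near(f,f)}
optimal plan length = 3; 3 > 1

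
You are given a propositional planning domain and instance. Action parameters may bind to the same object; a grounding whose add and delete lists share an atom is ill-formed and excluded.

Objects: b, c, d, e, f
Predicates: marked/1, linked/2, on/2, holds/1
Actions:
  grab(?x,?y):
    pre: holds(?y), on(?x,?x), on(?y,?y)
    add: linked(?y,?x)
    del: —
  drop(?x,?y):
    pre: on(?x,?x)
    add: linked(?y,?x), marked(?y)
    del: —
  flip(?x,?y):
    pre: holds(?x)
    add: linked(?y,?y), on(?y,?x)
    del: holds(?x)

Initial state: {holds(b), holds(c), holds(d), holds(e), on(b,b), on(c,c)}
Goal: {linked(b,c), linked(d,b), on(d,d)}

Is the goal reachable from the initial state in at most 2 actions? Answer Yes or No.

1. grab(c,b)  →  {holds(b), holds(c), holds(d), holds(e), linked(b,c), on(b,b), on(c,c)}
2. drop(b,d)  →  {holds(b), holds(c), holds(d), holds(e), linked(b,c), linked(d,b), marked(d), on(b,b), on(c,c)}
3. flip(d,d)  →  {holds(b), holds(c), holds(e), linked(b,c), linked(d,b), linked(d,d), marked(d), on(b,b), on(c,c), on(d,d)}
optimal plan length = 3; 3 > 2

No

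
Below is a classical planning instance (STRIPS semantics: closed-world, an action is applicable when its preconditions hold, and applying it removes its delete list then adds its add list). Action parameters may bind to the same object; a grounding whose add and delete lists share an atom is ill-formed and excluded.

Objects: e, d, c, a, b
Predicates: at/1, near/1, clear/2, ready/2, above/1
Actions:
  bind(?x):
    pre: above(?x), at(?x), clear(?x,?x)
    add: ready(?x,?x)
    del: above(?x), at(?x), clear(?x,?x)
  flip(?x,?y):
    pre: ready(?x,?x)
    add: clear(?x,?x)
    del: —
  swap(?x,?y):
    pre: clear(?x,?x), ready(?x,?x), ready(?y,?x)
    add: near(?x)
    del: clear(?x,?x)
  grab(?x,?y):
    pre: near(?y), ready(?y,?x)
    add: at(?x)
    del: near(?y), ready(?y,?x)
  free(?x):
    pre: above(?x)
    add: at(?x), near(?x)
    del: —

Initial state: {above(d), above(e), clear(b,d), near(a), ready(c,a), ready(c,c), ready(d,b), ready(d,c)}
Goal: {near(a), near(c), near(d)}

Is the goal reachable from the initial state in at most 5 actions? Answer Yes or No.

Yes

1. flip(c,e)  →  {above(d), above(e), clear(b,d), clear(c,c), near(a), ready(c,a), ready(c,c), ready(d,b), ready(d,c)}
2. swap(c,d)  →  {above(d), above(e), clear(b,d), near(a), near(c), ready(c,a), ready(c,c), ready(d,b), ready(d,c)}
3. free(d)  →  {above(d), above(e), at(d), clear(b,d), near(a), near(c), near(d), ready(c,a), ready(c,c), ready(d,b), ready(d,c)}
optimal plan length = 3; 3 ≤ 5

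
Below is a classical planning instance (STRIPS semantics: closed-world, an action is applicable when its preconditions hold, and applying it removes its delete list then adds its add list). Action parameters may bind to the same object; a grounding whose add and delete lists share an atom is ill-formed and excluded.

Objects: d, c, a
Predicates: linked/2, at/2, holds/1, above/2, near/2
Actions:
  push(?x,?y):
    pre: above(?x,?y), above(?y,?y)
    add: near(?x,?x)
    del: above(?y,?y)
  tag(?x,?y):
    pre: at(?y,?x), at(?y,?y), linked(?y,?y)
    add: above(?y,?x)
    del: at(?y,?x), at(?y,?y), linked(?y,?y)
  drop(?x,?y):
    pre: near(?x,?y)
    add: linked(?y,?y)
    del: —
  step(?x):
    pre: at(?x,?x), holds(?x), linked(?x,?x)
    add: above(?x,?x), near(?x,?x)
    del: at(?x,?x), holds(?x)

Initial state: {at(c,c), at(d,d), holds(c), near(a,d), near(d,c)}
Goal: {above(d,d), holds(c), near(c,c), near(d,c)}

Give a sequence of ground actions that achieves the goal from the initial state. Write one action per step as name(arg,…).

1. drop(d,c)  →  {at(c,c), at(d,d), holds(c), linked(c,c), near(a,d), near(d,c)}
2. tag(c,c)  →  {above(c,c), at(d,d), holds(c), near(a,d), near(d,c)}
3. push(c,c)  →  {at(d,d), holds(c), near(a,d), near(c,c), near(d,c)}
4. drop(a,d)  →  {at(d,d), holds(c), linked(d,d), near(a,d), near(c,c), near(d,c)}
5. tag(d,d)  →  {above(d,d), holds(c), near(a,d), near(c,c), near(d,c)}

drop(d,c); tag(c,c); push(c,c); drop(a,d); tag(d,d)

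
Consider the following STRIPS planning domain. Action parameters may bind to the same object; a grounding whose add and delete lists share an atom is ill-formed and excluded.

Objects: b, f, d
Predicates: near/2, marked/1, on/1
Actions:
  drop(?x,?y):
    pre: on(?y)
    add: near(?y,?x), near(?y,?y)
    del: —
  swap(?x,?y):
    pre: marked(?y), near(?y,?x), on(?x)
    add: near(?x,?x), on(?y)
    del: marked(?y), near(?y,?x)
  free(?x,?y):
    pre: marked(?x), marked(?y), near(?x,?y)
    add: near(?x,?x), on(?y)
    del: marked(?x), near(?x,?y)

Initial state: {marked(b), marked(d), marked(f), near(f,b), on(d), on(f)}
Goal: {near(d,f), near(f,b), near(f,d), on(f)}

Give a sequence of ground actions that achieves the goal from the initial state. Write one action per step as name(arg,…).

drop(f,d); drop(d,f)

1. drop(f,d)  →  {marked(b), marked(d), marked(f), near(d,d), near(d,f), near(f,b), on(d), on(f)}
2. drop(d,f)  →  {marked(b), marked(d), marked(f), near(d,d), near(d,f), near(f,b), near(f,d), near(f,f), on(d), on(f)}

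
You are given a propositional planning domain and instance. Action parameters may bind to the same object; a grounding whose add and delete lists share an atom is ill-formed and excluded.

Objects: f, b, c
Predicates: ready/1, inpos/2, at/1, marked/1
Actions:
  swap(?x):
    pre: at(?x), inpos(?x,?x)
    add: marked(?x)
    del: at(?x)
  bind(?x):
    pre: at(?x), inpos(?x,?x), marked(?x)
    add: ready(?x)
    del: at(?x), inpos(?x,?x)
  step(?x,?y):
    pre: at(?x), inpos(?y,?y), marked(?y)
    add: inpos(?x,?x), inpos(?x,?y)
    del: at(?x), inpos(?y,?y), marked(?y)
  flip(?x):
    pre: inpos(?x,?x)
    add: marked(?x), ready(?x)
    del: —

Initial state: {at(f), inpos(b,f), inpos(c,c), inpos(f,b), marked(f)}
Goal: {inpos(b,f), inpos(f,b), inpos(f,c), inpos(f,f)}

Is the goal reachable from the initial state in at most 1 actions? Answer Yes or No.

1. flip(c)  →  {at(f), inpos(b,f), inpos(c,c), inpos(f,b), marked(c), marked(f), ready(c)}
2. step(f,c)  →  {inpos(b,f), inpos(f,b), inpos(f,c), inpos(f,f), marked(f), ready(c)}
optimal plan length = 2; 2 > 1

No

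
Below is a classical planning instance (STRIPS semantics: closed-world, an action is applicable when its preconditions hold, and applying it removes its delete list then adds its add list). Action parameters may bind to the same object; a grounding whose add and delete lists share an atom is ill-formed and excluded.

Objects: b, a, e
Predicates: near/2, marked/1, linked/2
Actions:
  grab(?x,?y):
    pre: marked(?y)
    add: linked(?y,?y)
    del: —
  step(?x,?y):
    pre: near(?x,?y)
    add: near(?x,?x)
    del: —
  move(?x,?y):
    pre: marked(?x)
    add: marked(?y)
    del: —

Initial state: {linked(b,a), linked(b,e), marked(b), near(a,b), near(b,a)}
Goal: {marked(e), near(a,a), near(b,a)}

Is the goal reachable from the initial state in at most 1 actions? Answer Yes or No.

1. step(a,b)  →  {linked(b,a), linked(b,e), marked(b), near(a,a), near(a,b), near(b,a)}
2. move(b,e)  →  {linked(b,a), linked(b,e), marked(b), marked(e), near(a,a), near(a,b), near(b,a)}
optimal plan length = 2; 2 > 1

No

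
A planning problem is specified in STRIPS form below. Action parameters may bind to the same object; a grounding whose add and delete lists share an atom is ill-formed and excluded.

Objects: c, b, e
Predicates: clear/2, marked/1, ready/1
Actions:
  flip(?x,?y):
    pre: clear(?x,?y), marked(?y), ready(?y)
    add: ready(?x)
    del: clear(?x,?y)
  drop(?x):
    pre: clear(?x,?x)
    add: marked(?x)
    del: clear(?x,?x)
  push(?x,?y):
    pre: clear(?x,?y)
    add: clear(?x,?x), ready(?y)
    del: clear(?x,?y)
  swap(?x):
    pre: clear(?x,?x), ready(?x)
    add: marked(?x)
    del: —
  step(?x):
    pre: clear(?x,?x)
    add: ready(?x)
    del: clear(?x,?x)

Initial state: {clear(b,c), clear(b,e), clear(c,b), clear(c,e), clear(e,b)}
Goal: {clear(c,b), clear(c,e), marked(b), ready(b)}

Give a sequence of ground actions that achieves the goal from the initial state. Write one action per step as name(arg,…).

1. push(b,c)  →  {clear(b,b), clear(b,e), clear(c,b), clear(c,e), clear(e,b), ready(c)}
2. drop(b)  →  {clear(b,e), clear(c,b), clear(c,e), clear(e,b), marked(b), ready(c)}
3. push(e,b)  →  {clear(b,e), clear(c,b), clear(c,e), clear(e,e), marked(b), ready(b), ready(c)}

push(b,c); drop(b); push(e,b)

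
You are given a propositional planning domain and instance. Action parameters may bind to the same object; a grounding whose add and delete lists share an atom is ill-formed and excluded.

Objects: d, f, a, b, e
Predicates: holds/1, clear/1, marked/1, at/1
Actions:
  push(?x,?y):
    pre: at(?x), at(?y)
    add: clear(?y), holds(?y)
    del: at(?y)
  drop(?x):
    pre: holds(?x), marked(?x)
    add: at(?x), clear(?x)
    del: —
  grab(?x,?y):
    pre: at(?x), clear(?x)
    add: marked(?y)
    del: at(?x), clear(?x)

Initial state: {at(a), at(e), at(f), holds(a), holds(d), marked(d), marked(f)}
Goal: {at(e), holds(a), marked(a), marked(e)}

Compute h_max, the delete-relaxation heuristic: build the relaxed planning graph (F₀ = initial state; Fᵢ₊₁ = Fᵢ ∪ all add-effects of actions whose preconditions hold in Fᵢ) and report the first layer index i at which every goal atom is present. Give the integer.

2

F0 = init (7 atoms)
F1 = F0 ∪ {at(d), clear(a), clear(d), clear(e), clear(f), holds(e), holds(f)}  (14 atoms)
F2 = F1 ∪ {marked(a), marked(b), marked(e)}  (17 atoms)
goal ⊆ F2  ⇒  h_max = 2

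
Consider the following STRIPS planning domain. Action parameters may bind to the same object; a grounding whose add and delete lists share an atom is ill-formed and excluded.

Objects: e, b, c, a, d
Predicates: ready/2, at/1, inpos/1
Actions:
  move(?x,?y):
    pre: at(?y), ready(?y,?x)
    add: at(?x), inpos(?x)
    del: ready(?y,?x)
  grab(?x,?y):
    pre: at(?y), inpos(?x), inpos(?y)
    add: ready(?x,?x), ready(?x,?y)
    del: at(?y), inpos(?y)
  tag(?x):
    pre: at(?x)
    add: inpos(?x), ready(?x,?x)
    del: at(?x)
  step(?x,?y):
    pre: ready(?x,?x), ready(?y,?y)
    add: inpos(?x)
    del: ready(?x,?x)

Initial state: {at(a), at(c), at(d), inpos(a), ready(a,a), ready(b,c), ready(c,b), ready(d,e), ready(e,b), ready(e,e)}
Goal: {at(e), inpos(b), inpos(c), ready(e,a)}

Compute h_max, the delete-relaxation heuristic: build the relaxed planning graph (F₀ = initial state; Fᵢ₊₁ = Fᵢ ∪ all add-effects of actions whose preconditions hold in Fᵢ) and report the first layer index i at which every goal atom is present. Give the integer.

2

F0 = init (10 atoms)
F1 = F0 ∪ {at(b), at(e), inpos(b), inpos(c), inpos(d), inpos(e), ready(c,c), ready(d,d)}  (18 atoms)
F2 = F1 ∪ {ready(a,b), ready(a,c), ready(a,d), ready(a,e), ready(b,a), ready(b,b), ready(b,d), ready(b,e), ready(c,a), ready(c,d), ready(c,e), ready(d,a), ready(d,b), ready(d,c), ready(e,a), ready(e,c), ready(e,d)}  (35 atoms)
goal ⊆ F2  ⇒  h_max = 2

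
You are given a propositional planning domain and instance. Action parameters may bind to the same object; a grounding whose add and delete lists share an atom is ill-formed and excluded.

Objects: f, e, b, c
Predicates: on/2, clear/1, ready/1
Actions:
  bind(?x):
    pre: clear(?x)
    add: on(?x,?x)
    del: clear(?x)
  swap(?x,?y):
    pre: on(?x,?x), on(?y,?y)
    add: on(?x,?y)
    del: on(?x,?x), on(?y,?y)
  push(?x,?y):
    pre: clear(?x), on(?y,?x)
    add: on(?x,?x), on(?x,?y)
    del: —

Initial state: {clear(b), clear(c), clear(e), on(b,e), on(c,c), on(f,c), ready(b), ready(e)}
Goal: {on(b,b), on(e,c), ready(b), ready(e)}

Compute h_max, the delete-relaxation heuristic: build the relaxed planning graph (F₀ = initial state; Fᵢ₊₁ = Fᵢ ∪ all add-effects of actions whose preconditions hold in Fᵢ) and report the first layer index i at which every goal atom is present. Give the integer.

2

F0 = init (8 atoms)
F1 = F0 ∪ {on(b,b), on(c,f), on(e,b), on(e,e)}  (12 atoms)
F2 = F1 ∪ {on(b,c), on(c,b), on(c,e), on(e,c)}  (16 atoms)
goal ⊆ F2  ⇒  h_max = 2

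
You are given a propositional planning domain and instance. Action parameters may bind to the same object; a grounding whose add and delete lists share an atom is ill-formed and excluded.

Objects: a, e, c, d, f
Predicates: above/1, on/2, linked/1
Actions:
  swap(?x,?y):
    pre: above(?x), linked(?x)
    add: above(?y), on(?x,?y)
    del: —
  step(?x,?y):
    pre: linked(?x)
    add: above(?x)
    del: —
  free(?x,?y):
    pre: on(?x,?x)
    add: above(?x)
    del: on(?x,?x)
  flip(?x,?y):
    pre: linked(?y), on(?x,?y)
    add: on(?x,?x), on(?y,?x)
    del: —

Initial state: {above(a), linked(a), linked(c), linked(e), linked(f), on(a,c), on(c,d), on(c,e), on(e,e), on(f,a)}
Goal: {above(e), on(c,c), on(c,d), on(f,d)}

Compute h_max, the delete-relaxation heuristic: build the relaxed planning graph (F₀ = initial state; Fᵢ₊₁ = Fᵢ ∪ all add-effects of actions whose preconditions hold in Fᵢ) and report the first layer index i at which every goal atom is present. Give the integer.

2

F0 = init (10 atoms)
F1 = F0 ∪ {above(c), above(d), above(e), above(f), on(a,a), on(a,d), on(a,e), on(a,f), on(c,a), on(c,c), on(e,c), on(f,f)}  (22 atoms)
F2 = F1 ∪ {on(c,f), on(e,a), on(e,d), on(e,f), on(f,c), on(f,d), on(f,e)}  (29 atoms)
goal ⊆ F2  ⇒  h_max = 2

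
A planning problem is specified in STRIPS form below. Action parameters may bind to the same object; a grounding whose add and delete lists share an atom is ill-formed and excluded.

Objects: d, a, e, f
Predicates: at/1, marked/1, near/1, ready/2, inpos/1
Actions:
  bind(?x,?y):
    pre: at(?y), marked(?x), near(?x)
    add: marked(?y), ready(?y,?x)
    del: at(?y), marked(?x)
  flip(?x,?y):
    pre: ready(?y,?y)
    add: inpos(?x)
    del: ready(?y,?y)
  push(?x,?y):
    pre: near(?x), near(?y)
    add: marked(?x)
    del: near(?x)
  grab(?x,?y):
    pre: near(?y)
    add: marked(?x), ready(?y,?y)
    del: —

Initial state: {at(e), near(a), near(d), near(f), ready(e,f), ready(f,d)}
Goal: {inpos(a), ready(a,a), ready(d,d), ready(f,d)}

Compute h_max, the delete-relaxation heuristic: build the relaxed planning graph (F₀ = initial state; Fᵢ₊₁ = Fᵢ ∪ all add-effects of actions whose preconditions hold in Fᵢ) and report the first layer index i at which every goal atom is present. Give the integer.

F0 = init (6 atoms)
F1 = F0 ∪ {marked(a), marked(d), marked(e), marked(f), ready(a,a), ready(d,d), ready(f,f)}  (13 atoms)
F2 = F1 ∪ {inpos(a), inpos(d), inpos(e), inpos(f), ready(e,a), ready(e,d)}  (19 atoms)
goal ⊆ F2  ⇒  h_max = 2

2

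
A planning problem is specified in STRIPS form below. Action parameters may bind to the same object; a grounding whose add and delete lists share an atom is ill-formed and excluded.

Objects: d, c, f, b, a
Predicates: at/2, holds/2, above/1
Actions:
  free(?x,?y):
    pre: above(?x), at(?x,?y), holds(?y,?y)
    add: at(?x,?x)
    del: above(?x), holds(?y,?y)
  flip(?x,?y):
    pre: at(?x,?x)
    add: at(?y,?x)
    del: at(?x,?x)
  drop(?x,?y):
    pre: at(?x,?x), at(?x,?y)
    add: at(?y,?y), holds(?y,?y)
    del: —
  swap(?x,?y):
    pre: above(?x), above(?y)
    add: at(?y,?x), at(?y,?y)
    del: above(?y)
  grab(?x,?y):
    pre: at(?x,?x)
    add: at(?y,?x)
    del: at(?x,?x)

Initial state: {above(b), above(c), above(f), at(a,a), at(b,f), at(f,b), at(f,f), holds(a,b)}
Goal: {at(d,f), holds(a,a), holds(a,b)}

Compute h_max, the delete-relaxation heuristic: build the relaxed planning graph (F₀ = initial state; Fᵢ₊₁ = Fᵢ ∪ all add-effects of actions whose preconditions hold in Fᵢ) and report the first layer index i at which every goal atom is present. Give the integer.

F0 = init (8 atoms)
F1 = F0 ∪ {at(a,f), at(b,a), at(b,b), at(b,c), at(c,a), at(c,b), at(c,c), at(c,f), at(d,a), at(d,f), at(f,a), at(f,c), holds(a,a), holds(b,b), holds(f,f)}  (23 atoms)
goal ⊆ F1  ⇒  h_max = 1

1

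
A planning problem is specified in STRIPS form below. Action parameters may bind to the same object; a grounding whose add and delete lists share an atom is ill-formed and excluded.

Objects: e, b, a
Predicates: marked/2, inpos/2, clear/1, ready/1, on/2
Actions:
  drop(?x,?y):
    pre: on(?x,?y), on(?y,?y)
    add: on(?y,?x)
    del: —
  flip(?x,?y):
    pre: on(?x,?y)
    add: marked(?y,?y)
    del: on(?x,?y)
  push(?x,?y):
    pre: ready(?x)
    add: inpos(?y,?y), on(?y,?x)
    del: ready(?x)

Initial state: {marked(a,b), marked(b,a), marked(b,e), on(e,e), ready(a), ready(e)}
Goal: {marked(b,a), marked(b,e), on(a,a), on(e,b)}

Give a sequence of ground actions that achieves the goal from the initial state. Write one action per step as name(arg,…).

1. push(e,b)  →  {inpos(b,b), marked(a,b), marked(b,a), marked(b,e), on(b,e), on(e,e), ready(a)}
2. drop(b,e)  →  {inpos(b,b), marked(a,b), marked(b,a), marked(b,e), on(b,e), on(e,b), on(e,e), ready(a)}
3. push(a,a)  →  {inpos(a,a), inpos(b,b), marked(a,b), marked(b,a), marked(b,e), on(a,a), on(b,e), on(e,b), on(e,e)}

push(e,b); drop(b,e); push(a,a)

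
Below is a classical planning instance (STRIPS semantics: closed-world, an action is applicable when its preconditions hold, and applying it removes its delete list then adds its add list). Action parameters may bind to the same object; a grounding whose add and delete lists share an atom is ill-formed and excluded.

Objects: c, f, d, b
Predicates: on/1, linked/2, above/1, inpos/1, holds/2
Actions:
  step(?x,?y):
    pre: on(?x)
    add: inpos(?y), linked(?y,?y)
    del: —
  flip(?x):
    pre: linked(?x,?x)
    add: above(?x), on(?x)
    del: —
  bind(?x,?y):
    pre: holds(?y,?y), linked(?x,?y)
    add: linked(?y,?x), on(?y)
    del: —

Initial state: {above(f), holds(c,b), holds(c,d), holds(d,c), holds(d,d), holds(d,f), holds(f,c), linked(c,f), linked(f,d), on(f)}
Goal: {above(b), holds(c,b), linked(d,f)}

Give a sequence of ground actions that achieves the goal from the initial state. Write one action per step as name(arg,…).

1. step(f,b)  →  {above(f), holds(c,b), holds(c,d), holds(d,c), holds(d,d), holds(d,f), holds(f,c), inpos(b), linked(b,b), linked(c,f), linked(f,d), on(f)}
2. flip(b)  →  {above(b), above(f), holds(c,b), holds(c,d), holds(d,c), holds(d,d), holds(d,f), holds(f,c), inpos(b), linked(b,b), linked(c,f), linked(f,d), on(b), on(f)}
3. bind(f,d)  →  {above(b), above(f), holds(c,b), holds(c,d), holds(d,c), holds(d,d), holds(d,f), holds(f,c), inpos(b), linked(b,b), linked(c,f), linked(d,f), linked(f,d), on(b), on(d), on(f)}

step(f,b); flip(b); bind(f,d)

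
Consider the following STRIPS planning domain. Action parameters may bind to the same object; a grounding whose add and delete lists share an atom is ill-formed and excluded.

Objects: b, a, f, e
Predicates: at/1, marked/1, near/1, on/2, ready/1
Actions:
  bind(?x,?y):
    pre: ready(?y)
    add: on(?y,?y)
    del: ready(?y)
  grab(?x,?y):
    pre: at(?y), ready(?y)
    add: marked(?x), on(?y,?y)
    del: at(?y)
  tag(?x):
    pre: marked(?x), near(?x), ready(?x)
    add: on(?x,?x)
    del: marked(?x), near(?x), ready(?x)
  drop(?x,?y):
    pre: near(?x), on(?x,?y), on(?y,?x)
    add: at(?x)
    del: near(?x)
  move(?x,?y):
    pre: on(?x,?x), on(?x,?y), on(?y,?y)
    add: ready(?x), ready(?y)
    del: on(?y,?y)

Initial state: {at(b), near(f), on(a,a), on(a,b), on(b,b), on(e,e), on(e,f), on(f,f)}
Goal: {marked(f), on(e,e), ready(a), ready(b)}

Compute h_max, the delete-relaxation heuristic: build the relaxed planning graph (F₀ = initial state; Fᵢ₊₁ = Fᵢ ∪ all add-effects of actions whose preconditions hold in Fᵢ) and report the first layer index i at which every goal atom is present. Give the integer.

2

F0 = init (8 atoms)
F1 = F0 ∪ {at(f), ready(a), ready(b), ready(e), ready(f)}  (13 atoms)
F2 = F1 ∪ {marked(a), marked(b), marked(e), marked(f)}  (17 atoms)
goal ⊆ F2  ⇒  h_max = 2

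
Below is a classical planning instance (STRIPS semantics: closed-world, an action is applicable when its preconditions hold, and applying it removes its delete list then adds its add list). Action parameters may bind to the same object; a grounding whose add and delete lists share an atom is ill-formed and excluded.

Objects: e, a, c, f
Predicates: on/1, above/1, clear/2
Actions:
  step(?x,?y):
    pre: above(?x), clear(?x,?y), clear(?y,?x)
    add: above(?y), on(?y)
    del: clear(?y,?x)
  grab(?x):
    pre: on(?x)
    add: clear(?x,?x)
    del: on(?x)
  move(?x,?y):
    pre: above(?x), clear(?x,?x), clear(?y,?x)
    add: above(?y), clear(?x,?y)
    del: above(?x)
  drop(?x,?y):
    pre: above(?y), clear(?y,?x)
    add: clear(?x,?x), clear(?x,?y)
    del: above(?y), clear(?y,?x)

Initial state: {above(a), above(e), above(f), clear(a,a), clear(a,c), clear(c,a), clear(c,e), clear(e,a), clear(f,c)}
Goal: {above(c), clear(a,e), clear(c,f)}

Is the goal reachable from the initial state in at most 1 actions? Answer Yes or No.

No

1. step(a,c)  →  {above(a), above(c), above(e), above(f), clear(a,a), clear(a,c), clear(c,e), clear(e,a), clear(f,c), on(c)}
2. move(a,e)  →  {above(c), above(e), above(f), clear(a,a), clear(a,c), clear(a,e), clear(c,e), clear(e,a), clear(f,c), on(c)}
3. drop(c,f)  →  {above(c), above(e), clear(a,a), clear(a,c), clear(a,e), clear(c,c), clear(c,e), clear(c,f), clear(e,a), on(c)}
optimal plan length = 3; 3 > 1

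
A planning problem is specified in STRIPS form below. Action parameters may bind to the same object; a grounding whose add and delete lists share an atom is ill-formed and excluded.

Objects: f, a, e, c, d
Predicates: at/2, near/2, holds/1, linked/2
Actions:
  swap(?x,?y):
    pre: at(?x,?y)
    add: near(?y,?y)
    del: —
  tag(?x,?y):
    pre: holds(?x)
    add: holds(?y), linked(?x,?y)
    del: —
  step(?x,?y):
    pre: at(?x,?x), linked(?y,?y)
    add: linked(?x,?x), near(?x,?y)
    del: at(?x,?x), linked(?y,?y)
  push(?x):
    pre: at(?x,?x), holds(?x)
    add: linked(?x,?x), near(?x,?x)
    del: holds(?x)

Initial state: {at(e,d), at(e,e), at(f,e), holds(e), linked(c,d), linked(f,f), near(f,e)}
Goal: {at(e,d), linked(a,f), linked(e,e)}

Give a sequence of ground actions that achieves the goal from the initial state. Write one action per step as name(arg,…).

tag(e,a); tag(a,f); tag(e,e)

1. tag(e,a)  →  {at(e,d), at(e,e), at(f,e), holds(a), holds(e), linked(c,d), linked(e,a), linked(f,f), near(f,e)}
2. tag(a,f)  →  {at(e,d), at(e,e), at(f,e), holds(a), holds(e), holds(f), linked(a,f), linked(c,d), linked(e,a), linked(f,f), near(f,e)}
3. tag(e,e)  →  {at(e,d), at(e,e), at(f,e), holds(a), holds(e), holds(f), linked(a,f), linked(c,d), linked(e,a), linked(e,e), linked(f,f), near(f,e)}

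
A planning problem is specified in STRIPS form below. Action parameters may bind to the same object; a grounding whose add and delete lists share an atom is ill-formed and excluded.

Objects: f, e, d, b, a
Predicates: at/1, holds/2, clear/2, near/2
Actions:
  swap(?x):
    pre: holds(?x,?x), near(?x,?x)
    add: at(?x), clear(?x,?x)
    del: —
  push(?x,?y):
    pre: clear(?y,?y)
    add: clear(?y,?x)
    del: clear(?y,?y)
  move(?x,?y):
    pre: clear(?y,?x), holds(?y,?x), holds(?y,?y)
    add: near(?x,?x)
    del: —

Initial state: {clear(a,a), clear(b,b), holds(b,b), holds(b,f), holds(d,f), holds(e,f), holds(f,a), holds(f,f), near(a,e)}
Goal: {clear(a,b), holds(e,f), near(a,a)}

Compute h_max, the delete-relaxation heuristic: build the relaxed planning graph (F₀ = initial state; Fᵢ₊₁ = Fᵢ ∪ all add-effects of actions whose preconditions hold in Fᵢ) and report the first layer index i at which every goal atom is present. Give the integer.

5

F0 = init (9 atoms)
F1 = F0 ∪ {clear(a,b), clear(a,d), clear(a,e), clear(a,f), clear(b,a), clear(b,d), clear(b,e), clear(b,f), near(b,b)}  (18 atoms)
F2 = F1 ∪ {at(b), near(f,f)}  (20 atoms)
F3 = F2 ∪ {at(f), clear(f,f)}  (22 atoms)
F4 = F3 ∪ {clear(f,a), clear(f,b), clear(f,d), clear(f,e)}  (26 atoms)
F5 = F4 ∪ {near(a,a)}  (27 atoms)
goal ⊆ F5  ⇒  h_max = 5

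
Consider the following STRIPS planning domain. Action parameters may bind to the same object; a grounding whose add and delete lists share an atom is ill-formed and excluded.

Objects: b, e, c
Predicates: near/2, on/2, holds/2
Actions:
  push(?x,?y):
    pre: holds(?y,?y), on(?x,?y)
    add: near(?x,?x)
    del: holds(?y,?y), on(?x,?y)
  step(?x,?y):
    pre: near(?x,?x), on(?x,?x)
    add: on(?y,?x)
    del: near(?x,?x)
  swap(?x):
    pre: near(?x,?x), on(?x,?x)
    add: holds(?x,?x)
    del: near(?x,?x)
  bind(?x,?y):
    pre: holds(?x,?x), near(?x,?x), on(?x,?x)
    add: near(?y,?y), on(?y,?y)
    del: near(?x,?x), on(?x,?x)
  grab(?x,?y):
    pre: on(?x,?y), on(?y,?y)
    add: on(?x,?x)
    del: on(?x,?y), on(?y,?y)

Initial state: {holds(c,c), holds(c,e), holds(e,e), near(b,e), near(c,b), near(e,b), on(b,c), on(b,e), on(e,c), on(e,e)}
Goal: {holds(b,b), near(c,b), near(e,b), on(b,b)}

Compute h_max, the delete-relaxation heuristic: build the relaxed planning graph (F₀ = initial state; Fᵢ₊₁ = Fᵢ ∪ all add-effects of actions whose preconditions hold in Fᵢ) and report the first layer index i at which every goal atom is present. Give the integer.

2

F0 = init (10 atoms)
F1 = F0 ∪ {near(b,b), near(e,e), on(b,b)}  (13 atoms)
F2 = F1 ∪ {holds(b,b), near(c,c), on(c,b), on(c,c), on(c,e), on(e,b)}  (19 atoms)
goal ⊆ F2  ⇒  h_max = 2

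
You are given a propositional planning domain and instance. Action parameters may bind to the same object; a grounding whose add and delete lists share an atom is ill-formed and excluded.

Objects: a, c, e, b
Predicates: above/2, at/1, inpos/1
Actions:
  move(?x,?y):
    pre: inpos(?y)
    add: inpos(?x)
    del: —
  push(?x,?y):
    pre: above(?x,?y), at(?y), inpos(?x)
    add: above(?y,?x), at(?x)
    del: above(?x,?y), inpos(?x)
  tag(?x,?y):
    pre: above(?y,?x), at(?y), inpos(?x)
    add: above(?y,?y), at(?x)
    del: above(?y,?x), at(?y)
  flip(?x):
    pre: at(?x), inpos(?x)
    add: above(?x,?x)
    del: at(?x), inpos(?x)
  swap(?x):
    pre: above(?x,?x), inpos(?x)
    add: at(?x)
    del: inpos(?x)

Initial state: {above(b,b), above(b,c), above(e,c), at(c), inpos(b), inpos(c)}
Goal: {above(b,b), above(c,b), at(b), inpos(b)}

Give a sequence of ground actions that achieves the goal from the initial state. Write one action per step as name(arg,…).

1. push(b,c)  →  {above(b,b), above(c,b), above(e,c), at(b), at(c), inpos(c)}
2. move(b,c)  →  {above(b,b), above(c,b), above(e,c), at(b), at(c), inpos(b), inpos(c)}

push(b,c); move(b,c)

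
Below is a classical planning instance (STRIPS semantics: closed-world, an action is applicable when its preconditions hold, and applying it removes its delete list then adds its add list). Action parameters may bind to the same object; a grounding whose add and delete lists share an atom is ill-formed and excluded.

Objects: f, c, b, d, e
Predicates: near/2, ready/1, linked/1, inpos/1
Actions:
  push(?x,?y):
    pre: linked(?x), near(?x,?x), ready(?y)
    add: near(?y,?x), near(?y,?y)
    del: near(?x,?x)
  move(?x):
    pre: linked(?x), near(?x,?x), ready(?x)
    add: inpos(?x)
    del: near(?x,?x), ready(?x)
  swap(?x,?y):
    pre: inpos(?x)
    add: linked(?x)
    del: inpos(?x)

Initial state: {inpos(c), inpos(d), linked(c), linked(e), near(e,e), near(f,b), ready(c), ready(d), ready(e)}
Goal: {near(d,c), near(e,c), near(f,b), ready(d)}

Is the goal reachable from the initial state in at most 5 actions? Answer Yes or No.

Yes

1. push(e,c)  →  {inpos(c), inpos(d), linked(c), linked(e), near(c,c), near(c,e), near(f,b), ready(c), ready(d), ready(e)}
2. push(c,e)  →  {inpos(c), inpos(d), linked(c), linked(e), near(c,e), near(e,c), near(e,e), near(f,b), ready(c), ready(d), ready(e)}
3. push(e,c)  →  {inpos(c), inpos(d), linked(c), linked(e), near(c,c), near(c,e), near(e,c), near(f,b), ready(c), ready(d), ready(e)}
4. push(c,d)  →  {inpos(c), inpos(d), linked(c), linked(e), near(c,e), near(d,c), near(d,d), near(e,c), near(f,b), ready(c), ready(d), ready(e)}
optimal plan length = 4; 4 ≤ 5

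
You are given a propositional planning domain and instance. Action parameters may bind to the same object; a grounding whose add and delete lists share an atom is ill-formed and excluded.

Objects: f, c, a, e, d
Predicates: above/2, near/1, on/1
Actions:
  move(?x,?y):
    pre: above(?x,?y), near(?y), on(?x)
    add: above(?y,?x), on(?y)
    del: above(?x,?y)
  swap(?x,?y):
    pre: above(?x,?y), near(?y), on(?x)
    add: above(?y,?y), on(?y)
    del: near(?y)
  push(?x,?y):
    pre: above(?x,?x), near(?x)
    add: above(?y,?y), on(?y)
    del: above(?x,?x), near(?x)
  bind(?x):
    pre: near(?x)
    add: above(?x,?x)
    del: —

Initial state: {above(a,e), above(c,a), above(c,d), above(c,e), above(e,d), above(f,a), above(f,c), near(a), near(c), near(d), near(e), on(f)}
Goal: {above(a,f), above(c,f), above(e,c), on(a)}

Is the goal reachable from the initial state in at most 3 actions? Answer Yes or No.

Yes

1. move(f,c)  →  {above(a,e), above(c,a), above(c,d), above(c,e), above(c,f), above(e,d), above(f,a), near(a), near(c), near(d), near(e), on(c), on(f)}
2. move(f,a)  →  {above(a,e), above(a,f), above(c,a), above(c,d), above(c,e), above(c,f), above(e,d), near(a), near(c), near(d), near(e), on(a), on(c), on(f)}
3. move(c,e)  →  {above(a,e), above(a,f), above(c,a), above(c,d), above(c,f), above(e,c), above(e,d), near(a), near(c), near(d), near(e), on(a), on(c), on(e), on(f)}
optimal plan length = 3; 3 ≤ 3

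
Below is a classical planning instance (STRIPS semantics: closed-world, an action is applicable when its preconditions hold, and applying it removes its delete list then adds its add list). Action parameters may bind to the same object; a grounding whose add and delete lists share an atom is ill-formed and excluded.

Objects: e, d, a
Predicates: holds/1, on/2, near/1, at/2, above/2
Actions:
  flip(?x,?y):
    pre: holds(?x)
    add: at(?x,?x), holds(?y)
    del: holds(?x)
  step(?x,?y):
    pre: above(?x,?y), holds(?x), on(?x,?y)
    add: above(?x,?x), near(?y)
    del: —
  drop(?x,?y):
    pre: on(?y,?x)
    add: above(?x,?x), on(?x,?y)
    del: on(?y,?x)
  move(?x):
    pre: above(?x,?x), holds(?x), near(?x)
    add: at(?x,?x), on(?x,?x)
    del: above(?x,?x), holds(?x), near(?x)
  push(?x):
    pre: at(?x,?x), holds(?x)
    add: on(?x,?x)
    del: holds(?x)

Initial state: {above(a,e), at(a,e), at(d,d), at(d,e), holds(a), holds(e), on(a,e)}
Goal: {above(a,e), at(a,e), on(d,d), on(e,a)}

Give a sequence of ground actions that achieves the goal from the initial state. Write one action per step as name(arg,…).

1. flip(e,d)  →  {above(a,e), at(a,e), at(d,d), at(d,e), at(e,e), holds(a), holds(d), on(a,e)}
2. drop(e,a)  →  {above(a,e), above(e,e), at(a,e), at(d,d), at(d,e), at(e,e), holds(a), holds(d), on(e,a)}
3. push(d)  →  {above(a,e), above(e,e), at(a,e), at(d,d), at(d,e), at(e,e), holds(a), on(d,d), on(e,a)}

flip(e,d); drop(e,a); push(d)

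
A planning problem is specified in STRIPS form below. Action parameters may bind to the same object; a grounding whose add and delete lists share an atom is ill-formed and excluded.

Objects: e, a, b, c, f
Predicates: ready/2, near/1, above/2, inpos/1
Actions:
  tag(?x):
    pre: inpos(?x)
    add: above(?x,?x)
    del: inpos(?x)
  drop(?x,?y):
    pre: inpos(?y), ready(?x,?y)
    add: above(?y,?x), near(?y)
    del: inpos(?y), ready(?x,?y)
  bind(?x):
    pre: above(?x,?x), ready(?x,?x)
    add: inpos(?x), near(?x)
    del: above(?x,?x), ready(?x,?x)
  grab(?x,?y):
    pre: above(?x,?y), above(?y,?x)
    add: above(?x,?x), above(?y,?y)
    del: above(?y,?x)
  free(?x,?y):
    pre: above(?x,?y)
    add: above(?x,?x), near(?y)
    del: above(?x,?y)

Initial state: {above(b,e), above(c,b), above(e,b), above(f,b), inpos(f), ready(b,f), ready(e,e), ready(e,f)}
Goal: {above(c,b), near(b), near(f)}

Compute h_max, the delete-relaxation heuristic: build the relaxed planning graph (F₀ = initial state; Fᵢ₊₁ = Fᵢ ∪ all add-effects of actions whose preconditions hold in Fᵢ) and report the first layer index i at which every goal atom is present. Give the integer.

F0 = init (8 atoms)
F1 = F0 ∪ {above(b,b), above(c,c), above(e,e), above(f,e), above(f,f), near(b), near(e), near(f)}  (16 atoms)
goal ⊆ F1  ⇒  h_max = 1

1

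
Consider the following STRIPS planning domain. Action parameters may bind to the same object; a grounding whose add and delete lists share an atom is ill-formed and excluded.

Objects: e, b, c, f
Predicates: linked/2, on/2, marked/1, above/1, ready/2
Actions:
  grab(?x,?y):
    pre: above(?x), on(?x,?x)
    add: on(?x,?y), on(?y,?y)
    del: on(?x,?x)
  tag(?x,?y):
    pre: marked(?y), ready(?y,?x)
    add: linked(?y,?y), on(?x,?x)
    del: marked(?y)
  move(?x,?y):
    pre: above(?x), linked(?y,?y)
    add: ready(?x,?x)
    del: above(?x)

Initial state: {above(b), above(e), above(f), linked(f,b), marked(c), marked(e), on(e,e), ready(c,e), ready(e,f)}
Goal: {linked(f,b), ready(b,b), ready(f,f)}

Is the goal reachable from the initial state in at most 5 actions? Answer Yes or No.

1. tag(e,c)  →  {above(b), above(e), above(f), linked(c,c), linked(f,b), marked(e), on(e,e), ready(c,e), ready(e,f)}
2. move(b,c)  →  {above(e), above(f), linked(c,c), linked(f,b), marked(e), on(e,e), ready(b,b), ready(c,e), ready(e,f)}
3. move(f,c)  →  {above(e), linked(c,c), linked(f,b), marked(e), on(e,e), ready(b,b), ready(c,e), ready(e,f), ready(f,f)}
optimal plan length = 3; 3 ≤ 5

Yes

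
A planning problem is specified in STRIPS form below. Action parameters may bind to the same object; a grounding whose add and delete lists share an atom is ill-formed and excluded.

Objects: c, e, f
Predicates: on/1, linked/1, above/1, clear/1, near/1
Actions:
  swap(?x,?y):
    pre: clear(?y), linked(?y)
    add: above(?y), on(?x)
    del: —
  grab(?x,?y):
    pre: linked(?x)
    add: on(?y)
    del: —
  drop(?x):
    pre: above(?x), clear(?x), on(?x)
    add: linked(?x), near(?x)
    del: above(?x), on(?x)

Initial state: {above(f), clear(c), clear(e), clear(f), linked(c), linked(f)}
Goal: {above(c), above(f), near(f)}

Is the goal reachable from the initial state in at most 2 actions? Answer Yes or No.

1. swap(f,c)  →  {above(c), above(f), clear(c), clear(e), clear(f), linked(c), linked(f), on(f)}
2. drop(f)  →  {above(c), clear(c), clear(e), clear(f), linked(c), linked(f), near(f)}
3. swap(c,f)  →  {above(c), above(f), clear(c), clear(e), clear(f), linked(c), linked(f), near(f), on(c)}
optimal plan length = 3; 3 > 2

No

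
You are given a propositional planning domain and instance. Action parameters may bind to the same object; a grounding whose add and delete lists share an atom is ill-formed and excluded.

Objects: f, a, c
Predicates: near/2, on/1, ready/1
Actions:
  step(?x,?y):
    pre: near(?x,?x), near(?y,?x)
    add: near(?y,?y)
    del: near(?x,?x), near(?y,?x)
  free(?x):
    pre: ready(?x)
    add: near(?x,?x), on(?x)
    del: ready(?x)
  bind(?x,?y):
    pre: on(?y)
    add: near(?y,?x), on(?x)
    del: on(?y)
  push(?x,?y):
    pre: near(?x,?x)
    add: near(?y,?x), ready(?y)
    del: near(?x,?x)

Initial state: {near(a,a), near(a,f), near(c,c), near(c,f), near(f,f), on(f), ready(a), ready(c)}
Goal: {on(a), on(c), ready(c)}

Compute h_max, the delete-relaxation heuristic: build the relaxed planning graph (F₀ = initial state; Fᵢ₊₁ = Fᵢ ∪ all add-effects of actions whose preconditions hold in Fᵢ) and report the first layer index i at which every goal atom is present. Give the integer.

F0 = init (8 atoms)
F1 = F0 ∪ {near(a,c), near(c,a), near(f,a), near(f,c), on(a), on(c), ready(f)}  (15 atoms)
goal ⊆ F1  ⇒  h_max = 1

1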